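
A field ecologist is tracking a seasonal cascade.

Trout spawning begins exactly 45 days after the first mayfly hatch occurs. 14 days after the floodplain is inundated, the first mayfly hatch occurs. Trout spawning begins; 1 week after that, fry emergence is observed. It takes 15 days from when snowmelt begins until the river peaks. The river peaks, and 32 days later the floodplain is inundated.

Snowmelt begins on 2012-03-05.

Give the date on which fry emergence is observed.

Snowmelt begins: Mar 5, 2012.
The river peaks: Mar 5, 2012 + 15 days = Mar 20, 2012.
The floodplain is inundated: Mar 20, 2012 + 32 days = Apr 21, 2012.
The first mayfly hatch occurs: Apr 21, 2012 + 14 days = May 5, 2012.
Trout spawning begins: May 5, 2012 + 45 days = Jun 19, 2012.
Fry emergence is observed: Jun 19, 2012 + 1 week = Jun 26, 2012.

2012-06-26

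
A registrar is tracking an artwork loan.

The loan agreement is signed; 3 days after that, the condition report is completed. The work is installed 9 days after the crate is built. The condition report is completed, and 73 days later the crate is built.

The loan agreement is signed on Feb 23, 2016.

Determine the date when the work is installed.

The loan agreement is signed: Feb 23, 2016.
The condition report is completed: Feb 23, 2016 + 3 days = Feb 26, 2016.
The crate is built: Feb 26, 2016 + 73 days = May 9, 2016.
The work is installed: May 9, 2016 + 9 days = May 18, 2016.

May 18, 2016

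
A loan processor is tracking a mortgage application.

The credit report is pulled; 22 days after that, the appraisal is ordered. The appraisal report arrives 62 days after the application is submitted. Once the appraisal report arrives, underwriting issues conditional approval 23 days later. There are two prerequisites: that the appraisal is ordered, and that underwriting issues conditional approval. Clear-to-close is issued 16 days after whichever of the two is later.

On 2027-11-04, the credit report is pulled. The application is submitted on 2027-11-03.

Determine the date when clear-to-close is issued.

2028-02-12

The credit report is pulled: Nov 4, 2027.
The appraisal is ordered: Nov 4, 2027 + 22 days = Nov 26, 2027.
The application is submitted: Nov 3, 2027.
The appraisal report arrives: Nov 3, 2027 + 62 days = Jan 4, 2028.
Underwriting issues conditional approval: Jan 4, 2028 + 23 days = Jan 27, 2028.
Both prerequisites met — the appraisal is ordered (Nov 26, 2027), underwriting issues conditional approval (Jan 27, 2028); the later is Jan 27, 2028.
Clear-to-close is issued: Jan 27, 2028 + 16 days = Feb 12, 2028.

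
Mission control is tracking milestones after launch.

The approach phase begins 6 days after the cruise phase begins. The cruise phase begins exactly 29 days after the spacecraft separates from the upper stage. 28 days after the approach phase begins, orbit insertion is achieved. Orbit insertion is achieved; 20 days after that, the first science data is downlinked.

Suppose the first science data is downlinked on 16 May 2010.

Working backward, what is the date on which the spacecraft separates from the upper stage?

22 February 2010

The first science data is downlinked: May 16, 2010.
Orbit insertion is achieved: May 16, 2010 − 20 days = Apr 26, 2010.
The approach phase begins: Apr 26, 2010 − 28 days = Mar 29, 2010.
The cruise phase begins: Mar 29, 2010 − 6 days = Mar 23, 2010.
The spacecraft separates from the upper stage: Mar 23, 2010 − 29 days = Feb 22, 2010.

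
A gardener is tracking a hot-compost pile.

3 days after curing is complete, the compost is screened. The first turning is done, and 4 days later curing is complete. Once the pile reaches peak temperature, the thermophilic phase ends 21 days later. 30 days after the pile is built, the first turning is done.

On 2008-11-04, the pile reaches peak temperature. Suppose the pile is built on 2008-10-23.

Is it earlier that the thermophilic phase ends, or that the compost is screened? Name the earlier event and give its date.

The thermophilic phase ends — 2008-11-25

The pile reaches peak temperature: Nov 4, 2008.
The thermophilic phase ends: Nov 4, 2008 + 21 days = Nov 25, 2008.
The pile is built: Oct 23, 2008.
The first turning is done: Oct 23, 2008 + 30 days = Nov 22, 2008.
Curing is complete: Nov 22, 2008 + 4 days = Nov 26, 2008.
The compost is screened: Nov 26, 2008 + 3 days = Nov 29, 2008.
Comparing: the thermophilic phase ends on Nov 25, 2008 vs the compost is screened on Nov 29, 2008. Earlier: the thermophilic phase ends.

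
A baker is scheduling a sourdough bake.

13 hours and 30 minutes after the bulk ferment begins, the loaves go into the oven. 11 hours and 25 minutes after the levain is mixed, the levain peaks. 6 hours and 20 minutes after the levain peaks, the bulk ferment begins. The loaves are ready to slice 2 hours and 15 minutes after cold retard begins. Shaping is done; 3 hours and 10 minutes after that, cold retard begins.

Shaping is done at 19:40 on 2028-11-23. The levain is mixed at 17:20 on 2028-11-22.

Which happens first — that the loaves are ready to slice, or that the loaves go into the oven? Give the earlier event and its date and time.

Shaping is done: 19:40 Nov 23, 2028.
Cold retard begins: 19:40 Nov 23, 2028 + 3h10m = 22:50 Nov 23, 2028.
The loaves are ready to slice: 22:50 Nov 23, 2028 + 2h15m = 01:05 Nov 24, 2028.
The levain is mixed: 17:20 Nov 22, 2028.
The levain peaks: 17:20 Nov 22, 2028 + 11h25m = 04:45 Nov 23, 2028.
The bulk ferment begins: 04:45 Nov 23, 2028 + 6h20m = 11:05 Nov 23, 2028.
The loaves go into the oven: 11:05 Nov 23, 2028 + 13h30m = 00:35 Nov 24, 2028.
Comparing: the loaves are ready to slice at 01:05 Nov 24, 2028 vs the loaves go into the oven at 00:35 Nov 24, 2028. Earlier: the loaves go into the oven.

The loaves go into the oven — 00:35 on 2028-11-24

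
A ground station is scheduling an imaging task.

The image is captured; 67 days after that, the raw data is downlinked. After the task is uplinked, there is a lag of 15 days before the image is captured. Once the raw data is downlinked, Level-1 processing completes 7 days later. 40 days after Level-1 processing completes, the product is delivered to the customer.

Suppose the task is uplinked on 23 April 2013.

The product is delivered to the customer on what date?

The task is uplinked: Apr 23, 2013.
The image is captured: Apr 23, 2013 + 15 days = May 8, 2013.
The raw data is downlinked: May 8, 2013 + 67 days = Jul 14, 2013.
Level-1 processing completes: Jul 14, 2013 + 7 days = Jul 21, 2013.
The product is delivered to the customer: Jul 21, 2013 + 40 days = Aug 30, 2013.

30 August 2013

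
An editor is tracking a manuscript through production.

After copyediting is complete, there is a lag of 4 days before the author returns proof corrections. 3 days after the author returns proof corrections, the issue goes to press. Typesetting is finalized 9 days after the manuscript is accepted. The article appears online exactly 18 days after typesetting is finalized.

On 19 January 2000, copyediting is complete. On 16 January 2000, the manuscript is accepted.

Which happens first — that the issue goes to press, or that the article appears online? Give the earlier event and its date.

The issue goes to press — 26 January 2000

Copyediting is complete: Jan 19, 2000.
The author returns proof corrections: Jan 19, 2000 + 4 days = Jan 23, 2000.
The issue goes to press: Jan 23, 2000 + 3 days = Jan 26, 2000.
The manuscript is accepted: Jan 16, 2000.
Typesetting is finalized: Jan 16, 2000 + 9 days = Jan 25, 2000.
The article appears online: Jan 25, 2000 + 18 days = Feb 12, 2000.
Comparing: the issue goes to press on Jan 26, 2000 vs the article appears online on Feb 12, 2000. Earlier: the issue goes to press.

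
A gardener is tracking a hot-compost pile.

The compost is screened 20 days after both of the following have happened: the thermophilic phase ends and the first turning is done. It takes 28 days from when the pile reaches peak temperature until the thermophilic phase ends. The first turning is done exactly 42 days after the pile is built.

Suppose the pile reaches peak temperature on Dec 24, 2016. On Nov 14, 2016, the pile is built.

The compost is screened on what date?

Feb 10, 2017

The pile reaches peak temperature: Dec 24, 2016.
The thermophilic phase ends: Dec 24, 2016 + 28 days = Jan 21, 2017.
The pile is built: Nov 14, 2016.
The first turning is done: Nov 14, 2016 + 42 days = Dec 26, 2016.
Both prerequisites met — the thermophilic phase ends (Jan 21, 2017), the first turning is done (Dec 26, 2016); the later is Jan 21, 2017.
The compost is screened: Jan 21, 2017 + 20 days = Feb 10, 2017.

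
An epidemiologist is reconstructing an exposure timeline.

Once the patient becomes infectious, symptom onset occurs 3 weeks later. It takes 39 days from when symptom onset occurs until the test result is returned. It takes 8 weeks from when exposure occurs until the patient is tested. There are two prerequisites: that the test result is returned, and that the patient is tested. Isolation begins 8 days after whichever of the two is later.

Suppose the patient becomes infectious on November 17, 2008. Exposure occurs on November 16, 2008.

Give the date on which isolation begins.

The patient becomes infectious: Nov 17, 2008.
Symptom onset occurs: Nov 17, 2008 + 3 weeks = Dec 8, 2008.
The test result is returned: Dec 8, 2008 + 39 days = Jan 16, 2009.
Exposure occurs: Nov 16, 2008.
The patient is tested: Nov 16, 2008 + 8 weeks = Jan 11, 2009.
Both prerequisites met — the test result is returned (Jan 16, 2009), the patient is tested (Jan 11, 2009); the later is Jan 16, 2009.
Isolation begins: Jan 16, 2009 + 8 days = Jan 24, 2009.

January 24, 2009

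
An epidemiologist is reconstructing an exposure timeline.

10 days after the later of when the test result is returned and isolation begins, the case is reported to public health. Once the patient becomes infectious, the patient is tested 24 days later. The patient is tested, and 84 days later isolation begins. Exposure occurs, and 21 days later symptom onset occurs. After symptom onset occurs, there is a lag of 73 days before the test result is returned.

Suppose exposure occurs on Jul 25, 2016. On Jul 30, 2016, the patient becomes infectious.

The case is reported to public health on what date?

Nov 25, 2016

Exposure occurs: Jul 25, 2016.
Symptom onset occurs: Jul 25, 2016 + 21 days = Aug 15, 2016.
The test result is returned: Aug 15, 2016 + 73 days = Oct 27, 2016.
The patient becomes infectious: Jul 30, 2016.
The patient is tested: Jul 30, 2016 + 24 days = Aug 23, 2016.
Isolation begins: Aug 23, 2016 + 84 days = Nov 15, 2016.
Both prerequisites met — the test result is returned (Oct 27, 2016), isolation begins (Nov 15, 2016); the later is Nov 15, 2016.
The case is reported to public health: Nov 15, 2016 + 10 days = Nov 25, 2016.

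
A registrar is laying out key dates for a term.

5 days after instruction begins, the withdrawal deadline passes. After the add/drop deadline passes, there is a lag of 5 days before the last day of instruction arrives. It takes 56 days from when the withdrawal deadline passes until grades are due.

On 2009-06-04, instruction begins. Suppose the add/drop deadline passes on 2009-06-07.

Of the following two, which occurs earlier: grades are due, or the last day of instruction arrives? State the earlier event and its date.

Instruction begins: Jun 4, 2009.
The withdrawal deadline passes: Jun 4, 2009 + 5 days = Jun 9, 2009.
Grades are due: Jun 9, 2009 + 56 days = Aug 4, 2009.
The add/drop deadline passes: Jun 7, 2009.
The last day of instruction arrives: Jun 7, 2009 + 5 days = Jun 12, 2009.
Comparing: grades are due on Aug 4, 2009 vs the last day of instruction arrives on Jun 12, 2009. Earlier: the last day of instruction arrives.

The last day of instruction arrives — 2009-06-12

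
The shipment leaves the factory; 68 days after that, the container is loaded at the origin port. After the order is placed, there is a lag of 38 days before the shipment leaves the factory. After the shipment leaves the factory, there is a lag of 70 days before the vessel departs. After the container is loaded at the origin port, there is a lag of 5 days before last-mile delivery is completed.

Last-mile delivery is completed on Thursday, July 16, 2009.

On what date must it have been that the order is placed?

Last-mile delivery is completed: Jul 16, 2009.
The container is loaded at the origin port: Jul 16, 2009 − 5 days = Jul 11, 2009.
The shipment leaves the factory: Jul 11, 2009 − 68 days = May 4, 2009.
The order is placed: May 4, 2009 − 38 days = Mar 27, 2009.

Friday, March 27, 2009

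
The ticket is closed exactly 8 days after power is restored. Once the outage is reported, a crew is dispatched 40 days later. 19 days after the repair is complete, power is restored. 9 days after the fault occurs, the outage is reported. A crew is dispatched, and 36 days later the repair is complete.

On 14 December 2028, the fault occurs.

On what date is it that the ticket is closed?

5 April 2029

The fault occurs: Dec 14, 2028.
The outage is reported: Dec 14, 2028 + 9 days = Dec 23, 2028.
A crew is dispatched: Dec 23, 2028 + 40 days = Feb 1, 2029.
The repair is complete: Feb 1, 2029 + 36 days = Mar 9, 2029.
Power is restored: Mar 9, 2029 + 19 days = Mar 28, 2029.
The ticket is closed: Mar 28, 2029 + 8 days = Apr 5, 2029.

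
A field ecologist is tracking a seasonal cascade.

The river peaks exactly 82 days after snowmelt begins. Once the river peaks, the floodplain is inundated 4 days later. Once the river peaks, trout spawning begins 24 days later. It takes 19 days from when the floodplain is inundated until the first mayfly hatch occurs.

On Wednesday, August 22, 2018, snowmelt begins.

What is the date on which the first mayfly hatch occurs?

Snowmelt begins: Aug 22, 2018.
The river peaks: Aug 22, 2018 + 82 days = Nov 12, 2018.
The floodplain is inundated: Nov 12, 2018 + 4 days = Nov 16, 2018.
The first mayfly hatch occurs: Nov 16, 2018 + 19 days = Dec 5, 2018.

Wednesday, December 5, 2018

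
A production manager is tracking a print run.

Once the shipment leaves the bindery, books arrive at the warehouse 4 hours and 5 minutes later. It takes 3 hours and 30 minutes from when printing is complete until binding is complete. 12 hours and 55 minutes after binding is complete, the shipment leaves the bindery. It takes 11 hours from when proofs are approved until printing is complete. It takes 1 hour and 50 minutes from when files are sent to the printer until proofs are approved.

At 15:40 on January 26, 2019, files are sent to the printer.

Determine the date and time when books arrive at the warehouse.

01:00 on January 28, 2019

Files are sent to the printer: 15:40 Jan 26, 2019.
Proofs are approved: 15:40 Jan 26, 2019 + 1h50m = 17:30 Jan 26, 2019.
Printing is complete: 17:30 Jan 26, 2019 + 11h = 04:30 Jan 27, 2019.
Binding is complete: 04:30 Jan 27, 2019 + 3h30m = 08:00 Jan 27, 2019.
The shipment leaves the bindery: 08:00 Jan 27, 2019 + 12h55m = 20:55 Jan 27, 2019.
Books arrive at the warehouse: 20:55 Jan 27, 2019 + 4h05m = 01:00 Jan 28, 2019.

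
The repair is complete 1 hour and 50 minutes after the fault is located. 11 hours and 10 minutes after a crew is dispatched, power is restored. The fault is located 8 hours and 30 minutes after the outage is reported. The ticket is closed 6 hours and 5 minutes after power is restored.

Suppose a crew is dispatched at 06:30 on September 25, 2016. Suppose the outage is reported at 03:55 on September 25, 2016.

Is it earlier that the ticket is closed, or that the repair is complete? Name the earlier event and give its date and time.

A crew is dispatched: 06:30 Sep 25, 2016.
Power is restored: 06:30 Sep 25, 2016 + 11h10m = 17:40 Sep 25, 2016.
The ticket is closed: 17:40 Sep 25, 2016 + 6h05m = 23:45 Sep 25, 2016.
The outage is reported: 03:55 Sep 25, 2016.
The fault is located: 03:55 Sep 25, 2016 + 8h30m = 12:25 Sep 25, 2016.
The repair is complete: 12:25 Sep 25, 2016 + 1h50m = 14:15 Sep 25, 2016.
Comparing: the ticket is closed at 23:45 Sep 25, 2016 vs the repair is complete at 14:15 Sep 25, 2016. Earlier: the repair is complete.

The repair is complete — 14:15 on September 25, 2016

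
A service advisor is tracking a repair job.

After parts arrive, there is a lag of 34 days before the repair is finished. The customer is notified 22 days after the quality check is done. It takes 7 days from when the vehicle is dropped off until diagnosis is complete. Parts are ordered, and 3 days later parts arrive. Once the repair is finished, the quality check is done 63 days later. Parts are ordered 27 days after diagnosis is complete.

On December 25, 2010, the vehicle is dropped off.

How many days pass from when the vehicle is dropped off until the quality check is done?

Causal path: the vehicle is dropped off → diagnosis is complete → parts are ordered → parts arrive → the repair is finished → the quality check is done.
Total delay along the path: 7 + 27 + 3 + 34 + 63 = 134 days.

134 days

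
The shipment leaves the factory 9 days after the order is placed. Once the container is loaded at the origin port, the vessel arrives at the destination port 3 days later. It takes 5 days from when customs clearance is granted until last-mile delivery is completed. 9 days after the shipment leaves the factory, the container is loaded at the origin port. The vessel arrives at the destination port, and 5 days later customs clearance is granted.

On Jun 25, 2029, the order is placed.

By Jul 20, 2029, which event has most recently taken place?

The order is placed: Jun 25, 2029.
The shipment leaves the factory: Jun 25, 2029 + 9 days = Jul 4, 2029.
The container is loaded at the origin port: Jul 4, 2029 + 9 days = Jul 13, 2029.
The vessel arrives at the destination port: Jul 13, 2029 + 3 days = Jul 16, 2029.
Customs clearance is granted: Jul 16, 2029 + 5 days = Jul 21, 2029.
Last-mile delivery is completed: Jul 21, 2029 + 5 days = Jul 26, 2029.
Jul 20, 2029 falls between when the vessel arrives at the destination port (Jul 16, 2029) and when customs clearance is granted (Jul 21, 2029).

The vessel arrives at the destination port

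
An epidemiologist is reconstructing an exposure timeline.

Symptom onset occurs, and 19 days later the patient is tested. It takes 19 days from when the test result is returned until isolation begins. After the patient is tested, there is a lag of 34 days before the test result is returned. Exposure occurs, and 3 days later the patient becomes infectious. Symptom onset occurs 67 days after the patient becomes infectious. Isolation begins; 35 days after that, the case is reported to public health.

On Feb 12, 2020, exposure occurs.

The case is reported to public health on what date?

Exposure occurs: Feb 12, 2020.
The patient becomes infectious: Feb 12, 2020 + 3 days = Feb 15, 2020.
Symptom onset occurs: Feb 15, 2020 + 67 days = Apr 22, 2020.
The patient is tested: Apr 22, 2020 + 19 days = May 11, 2020.
The test result is returned: May 11, 2020 + 34 days = Jun 14, 2020.
Isolation begins: Jun 14, 2020 + 19 days = Jul 3, 2020.
The case is reported to public health: Jul 3, 2020 + 35 days = Aug 7, 2020.

Aug 7, 2020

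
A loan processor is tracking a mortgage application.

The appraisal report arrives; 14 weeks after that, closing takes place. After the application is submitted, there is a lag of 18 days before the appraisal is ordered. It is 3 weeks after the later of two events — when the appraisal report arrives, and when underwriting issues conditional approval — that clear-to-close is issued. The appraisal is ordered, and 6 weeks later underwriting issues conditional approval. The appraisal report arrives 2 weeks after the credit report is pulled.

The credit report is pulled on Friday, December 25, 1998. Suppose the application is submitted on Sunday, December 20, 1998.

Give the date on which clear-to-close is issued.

Thursday, March 11, 1999

The credit report is pulled: Dec 25, 1998.
The appraisal report arrives: Dec 25, 1998 + 2 weeks = Jan 8, 1999.
The application is submitted: Dec 20, 1998.
The appraisal is ordered: Dec 20, 1998 + 18 days = Jan 7, 1999.
Underwriting issues conditional approval: Jan 7, 1999 + 6 weeks = Feb 18, 1999.
Both prerequisites met — the appraisal report arrives (Jan 8, 1999), underwriting issues conditional approval (Feb 18, 1999); the later is Feb 18, 1999.
Clear-to-close is issued: Feb 18, 1999 + 3 weeks = Mar 11, 1999.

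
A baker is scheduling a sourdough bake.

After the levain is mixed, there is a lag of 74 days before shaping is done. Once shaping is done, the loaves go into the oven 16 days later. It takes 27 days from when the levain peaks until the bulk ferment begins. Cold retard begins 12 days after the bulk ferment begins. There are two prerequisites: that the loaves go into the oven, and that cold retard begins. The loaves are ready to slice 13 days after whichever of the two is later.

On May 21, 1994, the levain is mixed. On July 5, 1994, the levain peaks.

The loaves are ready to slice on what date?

The levain is mixed: May 21, 1994.
Shaping is done: May 21, 1994 + 74 days = Aug 3, 1994.
The loaves go into the oven: Aug 3, 1994 + 16 days = Aug 19, 1994.
The levain peaks: Jul 5, 1994.
The bulk ferment begins: Jul 5, 1994 + 27 days = Aug 1, 1994.
Cold retard begins: Aug 1, 1994 + 12 days = Aug 13, 1994.
Both prerequisites met — the loaves go into the oven (Aug 19, 1994), cold retard begins (Aug 13, 1994); the later is Aug 19, 1994.
The loaves are ready to slice: Aug 19, 1994 + 13 days = Sep 1, 1994.

September 1, 1994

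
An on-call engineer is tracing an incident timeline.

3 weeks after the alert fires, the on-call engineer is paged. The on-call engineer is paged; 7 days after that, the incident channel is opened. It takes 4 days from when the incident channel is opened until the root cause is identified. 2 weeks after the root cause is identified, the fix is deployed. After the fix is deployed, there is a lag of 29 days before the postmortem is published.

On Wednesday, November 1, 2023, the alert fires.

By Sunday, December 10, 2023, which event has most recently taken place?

The root cause is identified

The alert fires: Nov 1, 2023.
The on-call engineer is paged: Nov 1, 2023 + 3 weeks = Nov 22, 2023.
The incident channel is opened: Nov 22, 2023 + 7 days = Nov 29, 2023.
The root cause is identified: Nov 29, 2023 + 4 days = Dec 3, 2023.
The fix is deployed: Dec 3, 2023 + 2 weeks = Dec 17, 2023.
The postmortem is published: Dec 17, 2023 + 29 days = Jan 15, 2024.
Dec 10, 2023 falls between when the root cause is identified (Dec 3, 2023) and when the fix is deployed (Dec 17, 2023).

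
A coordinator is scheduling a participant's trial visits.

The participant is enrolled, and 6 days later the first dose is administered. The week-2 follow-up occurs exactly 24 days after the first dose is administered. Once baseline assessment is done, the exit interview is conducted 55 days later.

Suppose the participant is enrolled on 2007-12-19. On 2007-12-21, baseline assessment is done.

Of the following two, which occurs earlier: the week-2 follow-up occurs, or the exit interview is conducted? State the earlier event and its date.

The participant is enrolled: Dec 19, 2007.
The first dose is administered: Dec 19, 2007 + 6 days = Dec 25, 2007.
The week-2 follow-up occurs: Dec 25, 2007 + 24 days = Jan 18, 2008.
Baseline assessment is done: Dec 21, 2007.
The exit interview is conducted: Dec 21, 2007 + 55 days = Feb 14, 2008.
Comparing: the week-2 follow-up occurs on Jan 18, 2008 vs the exit interview is conducted on Feb 14, 2008. Earlier: the week-2 follow-up occurs.

The week-2 follow-up occurs — 2008-01-18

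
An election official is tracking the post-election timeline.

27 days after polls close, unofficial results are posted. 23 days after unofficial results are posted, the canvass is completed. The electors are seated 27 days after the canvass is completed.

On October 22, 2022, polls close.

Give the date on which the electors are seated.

January 7, 2023

Polls close: Oct 22, 2022.
Unofficial results are posted: Oct 22, 2022 + 27 days = Nov 18, 2022.
The canvass is completed: Nov 18, 2022 + 23 days = Dec 11, 2022.
The electors are seated: Dec 11, 2022 + 27 days = Jan 7, 2023.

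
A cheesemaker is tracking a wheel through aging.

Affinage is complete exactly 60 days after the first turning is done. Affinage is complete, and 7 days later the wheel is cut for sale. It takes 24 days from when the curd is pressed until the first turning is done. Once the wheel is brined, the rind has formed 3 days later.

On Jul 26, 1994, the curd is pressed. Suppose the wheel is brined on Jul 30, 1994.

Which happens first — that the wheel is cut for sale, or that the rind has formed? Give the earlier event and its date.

The curd is pressed: Jul 26, 1994.
The first turning is done: Jul 26, 1994 + 24 days = Aug 19, 1994.
Affinage is complete: Aug 19, 1994 + 60 days = Oct 18, 1994.
The wheel is cut for sale: Oct 18, 1994 + 7 days = Oct 25, 1994.
The wheel is brined: Jul 30, 1994.
The rind has formed: Jul 30, 1994 + 3 days = Aug 2, 1994.
Comparing: the wheel is cut for sale on Oct 25, 1994 vs the rind has formed on Aug 2, 1994. Earlier: the rind has formed.

The rind has formed — Aug 2, 1994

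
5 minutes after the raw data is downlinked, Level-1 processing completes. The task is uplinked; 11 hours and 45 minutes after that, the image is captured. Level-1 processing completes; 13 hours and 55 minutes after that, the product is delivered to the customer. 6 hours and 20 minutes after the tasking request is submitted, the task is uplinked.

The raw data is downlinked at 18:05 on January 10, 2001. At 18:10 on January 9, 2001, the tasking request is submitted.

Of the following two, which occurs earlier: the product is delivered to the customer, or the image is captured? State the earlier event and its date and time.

The image is captured — 12:15 on January 10, 2001

The raw data is downlinked: 18:05 Jan 10, 2001.
Level-1 processing completes: 18:05 Jan 10, 2001 + 5m = 18:10 Jan 10, 2001.
The product is delivered to the customer: 18:10 Jan 10, 2001 + 13h55m = 08:05 Jan 11, 2001.
The tasking request is submitted: 18:10 Jan 9, 2001.
The task is uplinked: 18:10 Jan 9, 2001 + 6h20m = 00:30 Jan 10, 2001.
The image is captured: 00:30 Jan 10, 2001 + 11h45m = 12:15 Jan 10, 2001.
Comparing: the product is delivered to the customer at 08:05 Jan 11, 2001 vs the image is captured at 12:15 Jan 10, 2001. Earlier: the image is captured.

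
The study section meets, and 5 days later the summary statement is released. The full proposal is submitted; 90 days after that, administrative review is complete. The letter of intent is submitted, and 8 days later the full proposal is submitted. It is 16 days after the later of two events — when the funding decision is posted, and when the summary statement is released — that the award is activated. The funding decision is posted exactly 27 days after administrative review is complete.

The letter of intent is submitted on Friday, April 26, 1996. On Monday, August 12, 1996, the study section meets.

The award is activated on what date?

Saturday, September 14, 1996

The letter of intent is submitted: Apr 26, 1996.
The full proposal is submitted: Apr 26, 1996 + 8 days = May 4, 1996.
Administrative review is complete: May 4, 1996 + 90 days = Aug 2, 1996.
The funding decision is posted: Aug 2, 1996 + 27 days = Aug 29, 1996.
The study section meets: Aug 12, 1996.
The summary statement is released: Aug 12, 1996 + 5 days = Aug 17, 1996.
Both prerequisites met — the funding decision is posted (Aug 29, 1996), the summary statement is released (Aug 17, 1996); the later is Aug 29, 1996.
The award is activated: Aug 29, 1996 + 16 days = Sep 14, 1996.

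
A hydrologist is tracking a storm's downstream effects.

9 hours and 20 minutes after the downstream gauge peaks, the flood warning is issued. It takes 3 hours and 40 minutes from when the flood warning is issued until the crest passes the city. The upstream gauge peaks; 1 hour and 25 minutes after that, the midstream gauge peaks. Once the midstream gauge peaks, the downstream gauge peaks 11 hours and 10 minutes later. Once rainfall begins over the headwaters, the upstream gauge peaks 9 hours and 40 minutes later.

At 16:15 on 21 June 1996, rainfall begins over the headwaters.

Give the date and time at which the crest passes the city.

03:30 on 23 June 1996

Rainfall begins over the headwaters: 16:15 Jun 21, 1996.
The upstream gauge peaks: 16:15 Jun 21, 1996 + 9h40m = 01:55 Jun 22, 1996.
The midstream gauge peaks: 01:55 Jun 22, 1996 + 1h25m = 03:20 Jun 22, 1996.
The downstream gauge peaks: 03:20 Jun 22, 1996 + 11h10m = 14:30 Jun 22, 1996.
The flood warning is issued: 14:30 Jun 22, 1996 + 9h20m = 23:50 Jun 22, 1996.
The crest passes the city: 23:50 Jun 22, 1996 + 3h40m = 03:30 Jun 23, 1996.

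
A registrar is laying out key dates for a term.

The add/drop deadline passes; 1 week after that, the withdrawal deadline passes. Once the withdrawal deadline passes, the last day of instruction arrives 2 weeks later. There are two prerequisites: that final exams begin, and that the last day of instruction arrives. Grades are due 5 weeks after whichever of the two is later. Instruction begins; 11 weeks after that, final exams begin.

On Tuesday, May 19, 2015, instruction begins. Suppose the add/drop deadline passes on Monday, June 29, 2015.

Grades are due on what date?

Instruction begins: May 19, 2015.
Final exams begin: May 19, 2015 + 11 weeks = Aug 4, 2015.
The add/drop deadline passes: Jun 29, 2015.
The withdrawal deadline passes: Jun 29, 2015 + 1 week = Jul 6, 2015.
The last day of instruction arrives: Jul 6, 2015 + 2 weeks = Jul 20, 2015.
Both prerequisites met — final exams begin (Aug 4, 2015), the last day of instruction arrives (Jul 20, 2015); the later is Aug 4, 2015.
Grades are due: Aug 4, 2015 + 5 weeks = Sep 8, 2015.

Tuesday, September 8, 2015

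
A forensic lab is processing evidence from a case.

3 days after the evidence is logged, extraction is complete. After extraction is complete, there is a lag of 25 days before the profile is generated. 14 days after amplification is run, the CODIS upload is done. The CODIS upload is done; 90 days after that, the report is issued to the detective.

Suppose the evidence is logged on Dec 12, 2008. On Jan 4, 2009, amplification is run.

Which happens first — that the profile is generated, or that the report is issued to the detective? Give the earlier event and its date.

The evidence is logged: Dec 12, 2008.
Extraction is complete: Dec 12, 2008 + 3 days = Dec 15, 2008.
The profile is generated: Dec 15, 2008 + 25 days = Jan 9, 2009.
Amplification is run: Jan 4, 2009.
The CODIS upload is done: Jan 4, 2009 + 14 days = Jan 18, 2009.
The report is issued to the detective: Jan 18, 2009 + 90 days = Apr 18, 2009.
Comparing: the profile is generated on Jan 9, 2009 vs the report is issued to the detective on Apr 18, 2009. Earlier: the profile is generated.

The profile is generated — Jan 9, 2009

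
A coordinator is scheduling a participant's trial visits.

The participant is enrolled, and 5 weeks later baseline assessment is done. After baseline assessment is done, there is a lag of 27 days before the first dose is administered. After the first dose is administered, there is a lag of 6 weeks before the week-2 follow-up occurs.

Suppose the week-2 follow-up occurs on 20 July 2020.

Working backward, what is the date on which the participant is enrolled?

7 April 2020

The week-2 follow-up occurs: Jul 20, 2020.
The first dose is administered: Jul 20, 2020 − 6 weeks = Jun 8, 2020.
Baseline assessment is done: Jun 8, 2020 − 27 days = May 12, 2020.
The participant is enrolled: May 12, 2020 − 5 weeks = Apr 7, 2020.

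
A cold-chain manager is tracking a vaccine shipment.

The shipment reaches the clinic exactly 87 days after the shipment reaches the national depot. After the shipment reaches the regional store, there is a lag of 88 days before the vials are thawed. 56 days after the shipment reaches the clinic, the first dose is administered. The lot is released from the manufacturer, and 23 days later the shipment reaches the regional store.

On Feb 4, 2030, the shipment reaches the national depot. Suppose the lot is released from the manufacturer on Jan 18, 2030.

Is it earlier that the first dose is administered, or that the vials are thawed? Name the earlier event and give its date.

The vials are thawed — May 9, 2030

The shipment reaches the national depot: Feb 4, 2030.
The shipment reaches the clinic: Feb 4, 2030 + 87 days = May 2, 2030.
The first dose is administered: May 2, 2030 + 56 days = Jun 27, 2030.
The lot is released from the manufacturer: Jan 18, 2030.
The shipment reaches the regional store: Jan 18, 2030 + 23 days = Feb 10, 2030.
The vials are thawed: Feb 10, 2030 + 88 days = May 9, 2030.
Comparing: the first dose is administered on Jun 27, 2030 vs the vials are thawed on May 9, 2030. Earlier: the vials are thawed.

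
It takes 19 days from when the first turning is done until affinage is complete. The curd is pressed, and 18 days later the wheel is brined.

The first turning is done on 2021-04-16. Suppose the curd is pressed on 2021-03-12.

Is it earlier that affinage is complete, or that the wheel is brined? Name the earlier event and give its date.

The first turning is done: Apr 16, 2021.
Affinage is complete: Apr 16, 2021 + 19 days = May 5, 2021.
The curd is pressed: Mar 12, 2021.
The wheel is brined: Mar 12, 2021 + 18 days = Mar 30, 2021.
Comparing: affinage is complete on May 5, 2021 vs the wheel is brined on Mar 30, 2021. Earlier: the wheel is brined.

The wheel is brined — 2021-03-30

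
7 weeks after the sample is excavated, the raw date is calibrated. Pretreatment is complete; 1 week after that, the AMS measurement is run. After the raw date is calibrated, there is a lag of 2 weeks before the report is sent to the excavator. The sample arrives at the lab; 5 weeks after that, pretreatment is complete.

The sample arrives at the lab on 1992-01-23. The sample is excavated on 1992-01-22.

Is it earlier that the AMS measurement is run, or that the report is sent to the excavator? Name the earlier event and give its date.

The AMS measurement is run — 1992-03-05

The sample arrives at the lab: Jan 23, 1992.
Pretreatment is complete: Jan 23, 1992 + 5 weeks = Feb 27, 1992.
The AMS measurement is run: Feb 27, 1992 + 1 week = Mar 5, 1992.
The sample is excavated: Jan 22, 1992.
The raw date is calibrated: Jan 22, 1992 + 7 weeks = Mar 11, 1992.
The report is sent to the excavator: Mar 11, 1992 + 2 weeks = Mar 25, 1992.
Comparing: the AMS measurement is run on Mar 5, 1992 vs the report is sent to the excavator on Mar 25, 1992. Earlier: the AMS measurement is run.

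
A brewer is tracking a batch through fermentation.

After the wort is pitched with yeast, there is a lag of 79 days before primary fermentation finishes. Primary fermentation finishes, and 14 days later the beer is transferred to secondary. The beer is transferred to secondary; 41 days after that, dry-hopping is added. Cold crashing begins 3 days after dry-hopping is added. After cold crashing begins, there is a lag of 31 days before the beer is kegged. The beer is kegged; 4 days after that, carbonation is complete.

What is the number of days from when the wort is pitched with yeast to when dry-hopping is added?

Causal path: the wort is pitched with yeast → primary fermentation finishes → the beer is transferred to secondary → dry-hopping is added.
Total delay along the path: 79 + 14 + 41 = 134 days.

134 days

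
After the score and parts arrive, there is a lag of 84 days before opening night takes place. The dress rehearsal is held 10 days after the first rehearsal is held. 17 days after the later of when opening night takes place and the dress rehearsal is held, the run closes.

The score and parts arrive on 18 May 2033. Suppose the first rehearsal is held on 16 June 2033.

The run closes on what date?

The score and parts arrive: May 18, 2033.
Opening night takes place: May 18, 2033 + 84 days = Aug 10, 2033.
The first rehearsal is held: Jun 16, 2033.
The dress rehearsal is held: Jun 16, 2033 + 10 days = Jun 26, 2033.
Both prerequisites met — opening night takes place (Aug 10, 2033), the dress rehearsal is held (Jun 26, 2033); the later is Aug 10, 2033.
The run closes: Aug 10, 2033 + 17 days = Aug 27, 2033.

27 August 2033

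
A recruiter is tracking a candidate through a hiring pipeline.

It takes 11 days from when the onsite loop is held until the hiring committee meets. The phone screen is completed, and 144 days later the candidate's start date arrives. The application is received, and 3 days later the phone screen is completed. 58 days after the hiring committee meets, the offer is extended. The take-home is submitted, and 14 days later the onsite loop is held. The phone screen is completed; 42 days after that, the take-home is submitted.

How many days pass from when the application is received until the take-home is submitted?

Causal path: the application is received → the phone screen is completed → the take-home is submitted.
Total delay along the path: 3 + 42 = 45 days.

45 days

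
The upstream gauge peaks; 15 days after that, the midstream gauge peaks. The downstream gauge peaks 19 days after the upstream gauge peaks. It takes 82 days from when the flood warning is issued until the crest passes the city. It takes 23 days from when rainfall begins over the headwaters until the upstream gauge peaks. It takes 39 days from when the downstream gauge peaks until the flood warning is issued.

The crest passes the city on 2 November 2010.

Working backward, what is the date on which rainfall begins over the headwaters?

23 May 2010

The crest passes the city: Nov 2, 2010.
The flood warning is issued: Nov 2, 2010 − 82 days = Aug 12, 2010.
The downstream gauge peaks: Aug 12, 2010 − 39 days = Jul 4, 2010.
The upstream gauge peaks: Jul 4, 2010 − 19 days = Jun 15, 2010.
Rainfall begins over the headwaters: Jun 15, 2010 − 23 days = May 23, 2010.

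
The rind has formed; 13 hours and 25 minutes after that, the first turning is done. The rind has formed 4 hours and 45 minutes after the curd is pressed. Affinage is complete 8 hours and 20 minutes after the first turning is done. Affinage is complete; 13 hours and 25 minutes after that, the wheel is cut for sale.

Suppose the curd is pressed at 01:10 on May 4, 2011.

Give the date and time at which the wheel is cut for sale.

17:05 on May 5, 2011

The curd is pressed: 01:10 May 4, 2011.
The rind has formed: 01:10 May 4, 2011 + 4h45m = 05:55 May 4, 2011.
The first turning is done: 05:55 May 4, 2011 + 13h25m = 19:20 May 4, 2011.
Affinage is complete: 19:20 May 4, 2011 + 8h20m = 03:40 May 5, 2011.
The wheel is cut for sale: 03:40 May 5, 2011 + 13h25m = 17:05 May 5, 2011.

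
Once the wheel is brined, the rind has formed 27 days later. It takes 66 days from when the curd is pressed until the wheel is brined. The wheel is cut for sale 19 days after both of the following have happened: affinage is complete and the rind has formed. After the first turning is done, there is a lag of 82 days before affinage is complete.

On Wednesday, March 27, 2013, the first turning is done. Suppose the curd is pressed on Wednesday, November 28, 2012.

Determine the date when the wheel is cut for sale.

The first turning is done: Mar 27, 2013.
Affinage is complete: Mar 27, 2013 + 82 days = Jun 17, 2013.
The curd is pressed: Nov 28, 2012.
The wheel is brined: Nov 28, 2012 + 66 days = Feb 2, 2013.
The rind has formed: Feb 2, 2013 + 27 days = Mar 1, 2013.
Both prerequisites met — affinage is complete (Jun 17, 2013), the rind has formed (Mar 1, 2013); the later is Jun 17, 2013.
The wheel is cut for sale: Jun 17, 2013 + 19 days = Jul 6, 2013.

Saturday, July 6, 2013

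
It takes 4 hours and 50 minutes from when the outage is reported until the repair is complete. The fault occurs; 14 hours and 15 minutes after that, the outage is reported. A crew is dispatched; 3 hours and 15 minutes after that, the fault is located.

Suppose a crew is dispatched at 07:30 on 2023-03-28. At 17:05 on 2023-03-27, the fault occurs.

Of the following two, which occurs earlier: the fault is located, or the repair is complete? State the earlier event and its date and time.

A crew is dispatched: 07:30 Mar 28, 2023.
The fault is located: 07:30 Mar 28, 2023 + 3h15m = 10:45 Mar 28, 2023.
The fault occurs: 17:05 Mar 27, 2023.
The outage is reported: 17:05 Mar 27, 2023 + 14h15m = 07:20 Mar 28, 2023.
The repair is complete: 07:20 Mar 28, 2023 + 4h50m = 12:10 Mar 28, 2023.
Comparing: the fault is located at 10:45 Mar 28, 2023 vs the repair is complete at 12:10 Mar 28, 2023. Earlier: the fault is located.

The fault is located — 10:45 on 2023-03-28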